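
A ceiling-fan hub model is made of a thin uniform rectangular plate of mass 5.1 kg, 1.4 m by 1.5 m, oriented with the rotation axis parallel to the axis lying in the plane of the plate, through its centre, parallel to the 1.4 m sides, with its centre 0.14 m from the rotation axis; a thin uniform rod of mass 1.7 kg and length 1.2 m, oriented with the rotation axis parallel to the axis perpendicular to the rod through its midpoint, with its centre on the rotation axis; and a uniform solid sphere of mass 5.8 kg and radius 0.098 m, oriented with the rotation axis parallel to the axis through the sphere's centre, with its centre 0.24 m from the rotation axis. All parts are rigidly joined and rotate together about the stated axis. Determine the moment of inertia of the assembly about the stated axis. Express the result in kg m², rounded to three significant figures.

Rectangular plate: I_cm = (1/12)Mb² = (1/12)(5.1)(1.5)² = 0.95625 kg m²; centre at d = 0.14 m, so the parallel axis theorem gives I = 0.95625 + (5.1)(0.14)² = 1.0562 kg m².
Thin rod: I_cm = (1/12)ML² = (1/12)(1.7)(1.2)² = 0.204 kg m²; axis through the centre, so I = 0.204 kg m².
Solid sphere: I_cm = (2/5)MR² = (2/5)(5.8)(0.098)² = 0.022281 kg m²; centre at d = 0.24 m, so the parallel axis theorem gives I = 0.022281 + (5.8)(0.24)² = 0.35636 kg m².
Total I = 1.0562 + 0.204 + 0.35636 = 1.6166 kg m².

1.62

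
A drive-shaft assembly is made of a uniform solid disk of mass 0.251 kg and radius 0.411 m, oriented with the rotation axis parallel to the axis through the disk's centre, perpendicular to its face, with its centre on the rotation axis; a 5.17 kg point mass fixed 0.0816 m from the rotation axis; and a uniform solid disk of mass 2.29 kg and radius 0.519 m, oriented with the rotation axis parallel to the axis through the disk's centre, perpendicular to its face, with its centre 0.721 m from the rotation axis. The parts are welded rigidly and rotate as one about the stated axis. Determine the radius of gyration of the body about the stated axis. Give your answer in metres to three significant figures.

0.449

Solid disk: I_cm = (1/2)MR² = (1/2)(0.251)(0.411)² = 0.0212 kg·m²; axis through the centre, so I = 0.0212 kg·m².
Point mass: I_cm = 0; centre at d = 0.0816 m, so I = I_cm + Md² gives I = 0 + (5.17)(0.0816)² = 0.034425 kg·m².
Solid disk: I_cm = (1/2)MR² = (1/2)(2.29)(0.519)² = 0.30842 kg·m²; centre at d = 0.721 m, so I = I_cm + Md² gives I = 0.30842 + (2.29)(0.721)² = 1.4989 kg·m².
Total I = 1.5545 kg·m²; total mass M = 7.711 kg.
k = √(I/M) = √(1.5545/7.711) = 0.44899 m.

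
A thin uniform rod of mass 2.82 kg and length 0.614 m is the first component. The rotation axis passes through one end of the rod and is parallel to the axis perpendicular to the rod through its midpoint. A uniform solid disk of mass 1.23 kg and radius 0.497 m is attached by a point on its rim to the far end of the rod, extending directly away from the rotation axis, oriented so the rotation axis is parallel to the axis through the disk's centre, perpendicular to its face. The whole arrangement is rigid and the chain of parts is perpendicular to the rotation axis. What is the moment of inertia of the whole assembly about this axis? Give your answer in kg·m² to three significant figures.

2.02

Thin rod: I_cm = (1/12)ML² = (1/12)(2.82)(0.614)² = 0.088594 kg·m²; centre at d = 0.307 m, so I = I_cm + Md² gives I = 0.088594 + (2.82)(0.307)² = 0.35438 kg·m².
Solid disk: I_cm = (1/2)MR² = (1/2)(1.23)(0.497)² = 0.15191 kg·m²; centre at d = 0.307 + 0.307 + 0.497 = 1.111 m, so I = I_cm + Md² gives I = 0.15191 + (1.23)(1.111)² = 1.6701 kg·m².
Total I = 0.35438 + 1.6701 = 2.0245 kg·m².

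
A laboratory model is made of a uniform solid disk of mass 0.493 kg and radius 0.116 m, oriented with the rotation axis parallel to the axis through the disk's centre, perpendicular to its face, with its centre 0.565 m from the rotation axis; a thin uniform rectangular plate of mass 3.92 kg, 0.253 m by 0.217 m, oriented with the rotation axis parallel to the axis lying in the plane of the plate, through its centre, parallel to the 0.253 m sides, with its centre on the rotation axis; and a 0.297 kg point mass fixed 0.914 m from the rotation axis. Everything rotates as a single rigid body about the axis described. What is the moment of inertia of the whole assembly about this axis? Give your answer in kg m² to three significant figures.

0.424

Solid disk: I_cm = (1/2)MR² = (1/2)(0.493)(0.116)² = 0.0033169 kg m²; centre at d = 0.565 m, so the parallel axis theorem gives I = 0.0033169 + (0.493)(0.565)² = 0.16069 kg m².
Rectangular plate: I_cm = (1/12)Mb² = (1/12)(3.92)(0.217)² = 0.015382 kg m²; axis through the centre, so I = 0.015382 kg m².
Point mass: I_cm = 0; centre at d = 0.914 m, so the parallel axis theorem gives I = 0 + (0.297)(0.914)² = 0.24811 kg m².
Total I = 0.16069 + 0.015382 + 0.24811 = 0.42419 kg m².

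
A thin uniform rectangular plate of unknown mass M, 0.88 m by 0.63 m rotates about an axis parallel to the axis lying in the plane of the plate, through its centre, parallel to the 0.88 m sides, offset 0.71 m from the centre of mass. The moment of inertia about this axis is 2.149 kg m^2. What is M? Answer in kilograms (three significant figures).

4.00

I = I_cm + Md² = (1/12)Mb² + Md² = M·[0.0833333·(0.63)² + (0.71)²] = M·0.53717.
So M = 2.149 / 0.53717 = 4.0006 kg.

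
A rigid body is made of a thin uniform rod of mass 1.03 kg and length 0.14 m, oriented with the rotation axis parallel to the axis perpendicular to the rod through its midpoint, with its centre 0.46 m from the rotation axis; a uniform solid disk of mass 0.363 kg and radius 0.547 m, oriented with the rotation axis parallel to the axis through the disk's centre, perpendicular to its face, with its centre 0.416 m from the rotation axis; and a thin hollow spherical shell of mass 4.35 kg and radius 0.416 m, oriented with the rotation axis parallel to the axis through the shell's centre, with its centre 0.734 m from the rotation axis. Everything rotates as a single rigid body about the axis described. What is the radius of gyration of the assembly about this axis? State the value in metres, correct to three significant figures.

Thin rod: I_cm = (1/12)ML² = (1/12)(1.03)(0.14)² = 0.0016823 kg·m²; centre at d = 0.46 m, so I = I_cm + Md² gives I = 0.0016823 + (1.03)(0.46)² = 0.21963 kg·m².
Solid disk: I_cm = (1/2)MR² = (1/2)(0.363)(0.547)² = 0.054306 kg·m²; centre at d = 0.416 m, so I = I_cm + Md² gives I = 0.054306 + (0.363)(0.416)² = 0.11713 kg·m².
Spherical shell: I_cm = (2/3)MR² = (2/3)(4.35)(0.416)² = 0.50186 kg·m²; centre at d = 0.734 m, so I = I_cm + Md² gives I = 0.50186 + (4.35)(0.734)² = 2.8455 kg·m².
Total I = 3.1822 kg·m²; total mass M = 5.743 kg.
k = √(I/M) = √(3.1822/5.743) = 0.74438 m.

0.744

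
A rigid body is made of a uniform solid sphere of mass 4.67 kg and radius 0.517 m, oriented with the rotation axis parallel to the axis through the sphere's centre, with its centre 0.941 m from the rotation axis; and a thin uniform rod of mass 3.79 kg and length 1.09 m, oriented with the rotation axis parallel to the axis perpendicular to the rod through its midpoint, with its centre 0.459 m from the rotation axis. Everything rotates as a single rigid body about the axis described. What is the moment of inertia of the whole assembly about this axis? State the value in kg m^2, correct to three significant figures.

5.81

Solid sphere: I_cm = (2/5)MR² = (2/5)(4.67)(0.517)² = 0.4993 kg m^2; centre at d = 0.941 m, so I = I_cm + Md² gives I = 0.4993 + (4.67)(0.941)² = 4.6345 kg m^2.
Thin rod: I_cm = (1/12)ML² = (1/12)(3.79)(1.09)² = 0.37524 kg m^2; centre at d = 0.459 m, so I = I_cm + Md² gives I = 0.37524 + (3.79)(0.459)² = 1.1737 kg m^2.
Total I = 4.6345 + 1.1737 = 5.8082 kg m^2.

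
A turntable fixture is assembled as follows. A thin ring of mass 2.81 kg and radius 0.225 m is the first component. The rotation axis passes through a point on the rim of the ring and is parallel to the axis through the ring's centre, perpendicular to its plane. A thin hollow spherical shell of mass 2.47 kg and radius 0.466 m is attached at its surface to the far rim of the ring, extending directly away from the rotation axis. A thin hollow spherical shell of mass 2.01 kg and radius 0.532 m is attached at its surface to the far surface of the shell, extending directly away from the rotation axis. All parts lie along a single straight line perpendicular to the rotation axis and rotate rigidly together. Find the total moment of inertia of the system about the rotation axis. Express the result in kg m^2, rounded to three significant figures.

10.5

Thin ring: I_cm = MR² = (2.81)(0.225)² = 0.14226 kg m^2; centre at d = 0.225 m, so I = I_cm + Md² gives I = 0.14226 + (2.81)(0.225)² = 0.28451 kg m^2.
Spherical shell: I_cm = (2/3)MR² = (2/3)(2.47)(0.466)² = 0.35758 kg m^2; centre at d = 0.225 + 0.225 + 0.466 = 0.916 m, so I = I_cm + Md² gives I = 0.35758 + (2.47)(0.916)² = 2.4301 kg m^2.
Spherical shell: I_cm = (2/3)MR² = (2/3)(2.01)(0.532)² = 0.37925 kg m^2; centre at d = 0.225 + 0.225 + 0.466 + 0.466 + 0.532 = 1.914 m, so I = I_cm + Md² gives I = 0.37925 + (2.01)(1.914)² = 7.7427 kg m^2.
Total I = 0.28451 + 2.4301 + 7.7427 = 10.457 kg m^2.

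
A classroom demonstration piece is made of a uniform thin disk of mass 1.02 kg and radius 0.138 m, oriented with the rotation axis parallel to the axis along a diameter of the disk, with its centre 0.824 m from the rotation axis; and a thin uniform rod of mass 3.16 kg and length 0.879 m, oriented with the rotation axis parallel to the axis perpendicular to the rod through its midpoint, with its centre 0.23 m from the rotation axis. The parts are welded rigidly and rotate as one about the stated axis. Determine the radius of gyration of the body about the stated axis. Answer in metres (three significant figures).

0.505

Thin disk: I_cm = (1/4)MR² = (1/4)(1.02)(0.138)² = 0.0048562 kg m²; centre at d = 0.824 m, so I = I_cm + Md² gives I = 0.0048562 + (1.02)(0.824)² = 0.69741 kg m².
Thin rod: I_cm = (1/12)ML² = (1/12)(3.16)(0.879)² = 0.20346 kg m²; centre at d = 0.23 m, so I = I_cm + Md² gives I = 0.20346 + (3.16)(0.23)² = 0.37063 kg m².
Total I = 1.068 kg m²; total mass M = 4.18 kg.
k = √(I/M) = √(1.068/4.18) = 0.50548 m.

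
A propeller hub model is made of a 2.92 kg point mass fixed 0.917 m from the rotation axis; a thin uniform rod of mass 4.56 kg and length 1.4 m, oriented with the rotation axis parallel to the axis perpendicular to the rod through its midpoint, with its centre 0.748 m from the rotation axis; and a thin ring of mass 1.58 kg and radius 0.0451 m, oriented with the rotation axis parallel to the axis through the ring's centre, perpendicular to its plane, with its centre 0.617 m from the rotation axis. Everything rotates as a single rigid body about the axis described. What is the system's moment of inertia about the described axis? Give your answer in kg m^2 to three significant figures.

6.36

Point mass: I_cm = 0; centre at d = 0.917 m, so I = I_cm + Md² gives I = 0 + (2.92)(0.917)² = 2.4554 kg m^2.
Thin rod: I_cm = (1/12)ML² = (1/12)(4.56)(1.4)² = 0.7448 kg m^2; centre at d = 0.748 m, so I = I_cm + Md² gives I = 0.7448 + (4.56)(0.748)² = 3.2961 kg m^2.
Thin ring: I_cm = MR² = (1.58)(0.0451)² = 0.0032137 kg m^2; centre at d = 0.617 m, so I = I_cm + Md² gives I = 0.0032137 + (1.58)(0.617)² = 0.6047 kg m^2.
Total I = 2.4554 + 3.2961 + 0.6047 = 6.3562 kg m^2.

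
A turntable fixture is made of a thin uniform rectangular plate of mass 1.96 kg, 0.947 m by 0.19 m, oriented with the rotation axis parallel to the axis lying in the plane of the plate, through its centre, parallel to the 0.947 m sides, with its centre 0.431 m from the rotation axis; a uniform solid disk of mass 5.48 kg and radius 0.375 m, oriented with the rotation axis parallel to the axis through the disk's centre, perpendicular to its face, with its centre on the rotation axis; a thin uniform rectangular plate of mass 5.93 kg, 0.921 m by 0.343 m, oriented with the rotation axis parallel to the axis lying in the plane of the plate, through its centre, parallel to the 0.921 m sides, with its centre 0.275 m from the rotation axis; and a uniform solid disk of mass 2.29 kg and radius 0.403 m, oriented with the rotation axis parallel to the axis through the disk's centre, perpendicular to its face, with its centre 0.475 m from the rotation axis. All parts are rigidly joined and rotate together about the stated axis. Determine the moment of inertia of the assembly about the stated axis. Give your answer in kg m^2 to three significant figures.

1.96

Rectangular plate: I_cm = (1/12)Mb² = (1/12)(1.96)(0.19)² = 0.0058963 kg m^2; centre at d = 0.431 m, so the parallel axis theorem gives I = 0.0058963 + (1.96)(0.431)² = 0.36999 kg m^2.
Solid disk: I_cm = (1/2)MR² = (1/2)(5.48)(0.375)² = 0.38531 kg m^2; axis through the centre, so I = 0.38531 kg m^2.
Rectangular plate: I_cm = (1/12)Mb² = (1/12)(5.93)(0.343)² = 0.058138 kg m^2; centre at d = 0.275 m, so the parallel axis theorem gives I = 0.058138 + (5.93)(0.275)² = 0.50659 kg m^2.
Solid disk: I_cm = (1/2)MR² = (1/2)(2.29)(0.403)² = 0.18596 kg m^2; centre at d = 0.475 m, so the parallel axis theorem gives I = 0.18596 + (2.29)(0.475)² = 0.70264 kg m^2.
Total I = 0.36999 + 0.38531 + 0.50659 + 0.70264 = 1.9645 kg m^2.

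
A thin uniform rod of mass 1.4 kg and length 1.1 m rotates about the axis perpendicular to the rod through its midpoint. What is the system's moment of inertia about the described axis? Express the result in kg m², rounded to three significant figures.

0.141

I_cm = (1/12)ML² = (1/12)(1.4)(1.1)² = 0.14117 kg m²; axis through the centre, so I = 0.14117 kg m².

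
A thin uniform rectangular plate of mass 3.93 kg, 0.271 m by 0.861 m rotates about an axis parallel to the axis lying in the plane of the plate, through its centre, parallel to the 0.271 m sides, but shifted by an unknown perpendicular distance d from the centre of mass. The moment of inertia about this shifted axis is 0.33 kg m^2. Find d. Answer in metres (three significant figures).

About the centre-of-mass axis, I_cm = (1/12)Mb² = (1/12)(3.93)(0.861)² = 0.24278 kg m^2.
Parallel axis theorem: I = I_cm + Md², so Md² = 0.33 − 0.24278 = 0.087217 kg m^2.
d = √(0.087217 / 3.93) = 0.14897 m.

0.149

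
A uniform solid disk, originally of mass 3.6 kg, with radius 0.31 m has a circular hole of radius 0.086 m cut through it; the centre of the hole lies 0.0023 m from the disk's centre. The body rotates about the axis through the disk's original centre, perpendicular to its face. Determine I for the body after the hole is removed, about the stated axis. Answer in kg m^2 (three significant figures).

0.172

Unpierced body about its centre: I₀ = (1/2)MR² = (1/2)(3.6)(0.31)² = 0.17298 kg m^2.
The removed disk has mass m = M·(r/R)² = (3.6)(0.086/0.31)² = 0.27706 kg (same uniform areal density).
Its moment of inertia about the rotation axis (parallel-axis theorem): I_hole = (1/2)mr² + md² = (1/2)(0.27706)(0.086)² + (0.27706)(0.0023)² = 0.001026 kg m^2.
Treating the hole as negative mass, I = I₀ − I_hole = 0.17298 − 0.001026 = 0.17195 kg m^2.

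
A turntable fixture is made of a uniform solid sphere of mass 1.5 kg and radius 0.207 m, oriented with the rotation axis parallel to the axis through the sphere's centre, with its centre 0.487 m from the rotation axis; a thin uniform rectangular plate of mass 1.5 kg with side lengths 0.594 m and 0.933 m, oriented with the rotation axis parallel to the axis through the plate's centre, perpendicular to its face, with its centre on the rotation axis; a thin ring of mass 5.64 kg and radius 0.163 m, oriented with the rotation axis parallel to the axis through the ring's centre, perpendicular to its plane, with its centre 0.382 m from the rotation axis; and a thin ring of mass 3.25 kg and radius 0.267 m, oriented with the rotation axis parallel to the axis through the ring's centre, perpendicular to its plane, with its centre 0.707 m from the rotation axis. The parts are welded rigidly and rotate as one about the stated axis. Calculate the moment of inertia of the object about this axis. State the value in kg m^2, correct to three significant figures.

Solid sphere: I_cm = (2/5)MR² = (2/5)(1.5)(0.207)² = 0.025709 kg m^2; centre at d = 0.487 m, so I = I_cm + Md² gives I = 0.025709 + (1.5)(0.487)² = 0.38146 kg m^2.
Rectangular plate: I_cm = (1/12)M(a²+b²) = (1/12)(1.5)[(0.594)² + (0.933)²] = 0.15292 kg m^2; axis through the centre, so I = 0.15292 kg m^2.
Thin ring: I_cm = MR² = (5.64)(0.163)² = 0.14985 kg m^2; centre at d = 0.382 m, so I = I_cm + Md² gives I = 0.14985 + (5.64)(0.382)² = 0.97286 kg m^2.
Thin ring: I_cm = MR² = (3.25)(0.267)² = 0.23169 kg m^2; centre at d = 0.707 m, so I = I_cm + Md² gives I = 0.23169 + (3.25)(0.707)² = 1.8562 kg m^2.
Total I = 0.38146 + 0.15292 + 0.97286 + 1.8562 = 3.3634 kg m^2.

3.36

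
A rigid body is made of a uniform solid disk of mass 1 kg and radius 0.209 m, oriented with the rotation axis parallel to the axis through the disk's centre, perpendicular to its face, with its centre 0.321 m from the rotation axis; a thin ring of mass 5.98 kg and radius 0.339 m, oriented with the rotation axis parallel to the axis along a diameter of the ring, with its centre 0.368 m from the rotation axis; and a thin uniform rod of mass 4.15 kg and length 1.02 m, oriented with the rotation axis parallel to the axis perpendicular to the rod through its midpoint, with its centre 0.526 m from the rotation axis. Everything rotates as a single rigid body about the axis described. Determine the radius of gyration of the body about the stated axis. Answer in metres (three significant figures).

Solid disk: I_cm = (1/2)MR² = (1/2)(1)(0.209)² = 0.02184 kg m²; centre at d = 0.321 m, so the parallel axis theorem gives I = 0.02184 + (1)(0.321)² = 0.12488 kg m².
Thin ring: I_cm = (1/2)MR² = (1/2)(5.98)(0.339)² = 0.34361 kg m²; centre at d = 0.368 m, so the parallel axis theorem gives I = 0.34361 + (5.98)(0.368)² = 1.1534 kg m².
Thin rod: I_cm = (1/12)ML² = (1/12)(4.15)(1.02)² = 0.3598 kg m²; centre at d = 0.526 m, so the parallel axis theorem gives I = 0.3598 + (4.15)(0.526)² = 1.508 kg m².
Total I = 2.7863 kg m²; total mass M = 11.13 kg.
k = √(I/M) = √(2.7863/11.13) = 0.50035 m.

0.500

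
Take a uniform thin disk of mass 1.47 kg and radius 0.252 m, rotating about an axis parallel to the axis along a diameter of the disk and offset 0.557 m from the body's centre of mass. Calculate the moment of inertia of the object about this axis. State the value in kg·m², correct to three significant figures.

0.479

I_cm = (1/4)MR² = (1/4)(1.47)(0.252)² = 0.023338 kg·m²; centre at d = 0.557 m, so the parallel axis theorem gives I = 0.023338 + (1.47)(0.557)² = 0.4794 kg·m².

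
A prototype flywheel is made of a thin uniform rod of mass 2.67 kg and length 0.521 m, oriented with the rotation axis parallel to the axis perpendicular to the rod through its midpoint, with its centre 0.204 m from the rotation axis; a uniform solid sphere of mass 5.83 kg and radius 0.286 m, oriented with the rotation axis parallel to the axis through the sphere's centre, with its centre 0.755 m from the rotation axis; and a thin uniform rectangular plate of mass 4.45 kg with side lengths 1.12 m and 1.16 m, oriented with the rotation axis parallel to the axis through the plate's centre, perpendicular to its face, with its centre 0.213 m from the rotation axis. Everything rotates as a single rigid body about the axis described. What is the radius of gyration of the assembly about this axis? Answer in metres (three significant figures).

Thin rod: I_cm = (1/12)ML² = (1/12)(2.67)(0.521)² = 0.060396 kg·m²; centre at d = 0.204 m, so I = I_cm + Md² gives I = 0.060396 + (2.67)(0.204)² = 0.17151 kg·m².
Solid sphere: I_cm = (2/5)MR² = (2/5)(5.83)(0.286)² = 0.19075 kg·m²; centre at d = 0.755 m, so I = I_cm + Md² gives I = 0.19075 + (5.83)(0.755)² = 3.514 kg·m².
Rectangular plate: I_cm = (1/12)M(a²+b²) = (1/12)(4.45)[(1.12)² + (1.16)²] = 0.96417 kg·m²; centre at d = 0.213 m, so I = I_cm + Md² gives I = 0.96417 + (4.45)(0.213)² = 1.1661 kg·m².
Total I = 4.8516 kg·m²; total mass M = 12.95 kg.
k = √(I/M) = √(4.8516/12.95) = 0.61208 m.

0.612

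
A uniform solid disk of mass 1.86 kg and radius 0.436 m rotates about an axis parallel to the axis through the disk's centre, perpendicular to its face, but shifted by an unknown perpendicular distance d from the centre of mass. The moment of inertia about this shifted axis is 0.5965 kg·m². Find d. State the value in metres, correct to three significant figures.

0.475

About the centre-of-mass axis, I_cm = (1/2)MR² = (1/2)(1.86)(0.436)² = 0.17679 kg·m².
Parallel axis theorem: I = I_cm + Md², so Md² = 0.5965 − 0.17679 = 0.41971 kg·m².
d = √(0.41971 / 1.86) = 0.47503 m.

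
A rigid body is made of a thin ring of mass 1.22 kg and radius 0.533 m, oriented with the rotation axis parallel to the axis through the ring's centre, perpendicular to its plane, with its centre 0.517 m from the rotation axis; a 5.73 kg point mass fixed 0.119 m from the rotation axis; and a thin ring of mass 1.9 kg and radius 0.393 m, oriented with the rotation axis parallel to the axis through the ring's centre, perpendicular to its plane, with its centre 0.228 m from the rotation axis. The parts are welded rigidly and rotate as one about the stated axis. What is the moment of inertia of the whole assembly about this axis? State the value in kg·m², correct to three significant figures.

Thin ring: I_cm = MR² = (1.22)(0.533)² = 0.34659 kg·m²; centre at d = 0.517 m, so I = I_cm + Md² gives I = 0.34659 + (1.22)(0.517)² = 0.67268 kg·m².
Point mass: I_cm = 0; centre at d = 0.119 m, so I = I_cm + Md² gives I = 0 + (5.73)(0.119)² = 0.081143 kg·m².
Thin ring: I_cm = MR² = (1.9)(0.393)² = 0.29345 kg·m²; centre at d = 0.228 m, so I = I_cm + Md² gives I = 0.29345 + (1.9)(0.228)² = 0.39222 kg·m².
Total I = 0.67268 + 0.081143 + 0.39222 = 1.146 kg·m².

1.15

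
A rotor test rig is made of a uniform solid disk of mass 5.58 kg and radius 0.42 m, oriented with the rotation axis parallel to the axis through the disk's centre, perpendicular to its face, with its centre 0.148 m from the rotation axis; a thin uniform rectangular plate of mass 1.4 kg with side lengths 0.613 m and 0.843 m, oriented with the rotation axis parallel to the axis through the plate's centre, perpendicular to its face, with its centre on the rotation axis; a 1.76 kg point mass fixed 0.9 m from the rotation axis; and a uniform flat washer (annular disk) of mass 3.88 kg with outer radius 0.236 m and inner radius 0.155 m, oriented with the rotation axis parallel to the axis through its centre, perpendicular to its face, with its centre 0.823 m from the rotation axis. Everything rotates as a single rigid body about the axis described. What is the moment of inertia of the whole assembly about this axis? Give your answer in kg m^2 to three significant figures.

Solid disk: I_cm = (1/2)MR² = (1/2)(5.58)(0.42)² = 0.49216 kg m^2; centre at d = 0.148 m, so I = I_cm + Md² gives I = 0.49216 + (5.58)(0.148)² = 0.61438 kg m^2.
Rectangular plate: I_cm = (1/12)M(a²+b²) = (1/12)(1.4)[(0.613)² + (0.843)²] = 0.12675 kg m^2; axis through the centre, so I = 0.12675 kg m^2.
Point mass: I_cm = 0; centre at d = 0.9 m, so I = I_cm + Md² gives I = 0 + (1.76)(0.9)² = 1.4256 kg m^2.
Annular disk: I_cm = (1/2)M(R²+r²) = (1/2)(3.88)[(0.236)² + (0.155)²] = 0.15466 kg m^2; centre at d = 0.823 m, so I = I_cm + Md² gives I = 0.15466 + (3.88)(0.823)² = 2.7827 kg m^2.
Total I = 0.61438 + 0.12675 + 1.4256 + 2.7827 = 4.9494 kg m^2.

4.95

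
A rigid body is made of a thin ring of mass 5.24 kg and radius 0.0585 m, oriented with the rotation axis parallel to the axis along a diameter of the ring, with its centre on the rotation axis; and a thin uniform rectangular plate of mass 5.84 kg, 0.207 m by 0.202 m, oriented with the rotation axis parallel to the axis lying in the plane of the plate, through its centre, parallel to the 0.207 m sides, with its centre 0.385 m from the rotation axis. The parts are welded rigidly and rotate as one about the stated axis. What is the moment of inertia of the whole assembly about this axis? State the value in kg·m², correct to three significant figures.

Thin ring: I_cm = (1/2)MR² = (1/2)(5.24)(0.0585)² = 0.0089663 kg·m²; axis through the centre, so I = 0.0089663 kg·m².
Rectangular plate: I_cm = (1/12)Mb² = (1/12)(5.84)(0.202)² = 0.019858 kg·m²; centre at d = 0.385 m, so the parallel axis theorem gives I = 0.019858 + (5.84)(0.385)² = 0.88549 kg·m².
Total I = 0.0089663 + 0.88549 = 0.89446 kg·m².

0.894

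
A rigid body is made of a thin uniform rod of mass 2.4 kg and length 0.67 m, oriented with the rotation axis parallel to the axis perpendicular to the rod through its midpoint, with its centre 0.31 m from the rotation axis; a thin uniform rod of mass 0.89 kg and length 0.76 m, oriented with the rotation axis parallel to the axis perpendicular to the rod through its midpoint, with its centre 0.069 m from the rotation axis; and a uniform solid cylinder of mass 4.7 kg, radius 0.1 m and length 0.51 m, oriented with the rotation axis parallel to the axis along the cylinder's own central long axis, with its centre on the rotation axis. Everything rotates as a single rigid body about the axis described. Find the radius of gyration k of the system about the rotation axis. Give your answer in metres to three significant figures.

Thin rod: I_cm = (1/12)ML² = (1/12)(2.4)(0.67)² = 0.08978 kg m²; centre at d = 0.31 m, so I = I_cm + Md² gives I = 0.08978 + (2.4)(0.31)² = 0.32042 kg m².
Thin rod: I_cm = (1/12)ML² = (1/12)(0.89)(0.76)² = 0.042839 kg m²; centre at d = 0.069 m, so I = I_cm + Md² gives I = 0.042839 + (0.89)(0.069)² = 0.047076 kg m².
Solid cylinder: I_cm = (1/2)MR² = (1/2)(4.7)(0.1)² = 0.0235 kg m²; axis through the centre, so I = 0.0235 kg m².
Total I = 0.391 kg m²; total mass M = 7.99 kg.
k = √(I/M) = √(0.391/7.99) = 0.22121 m.

0.221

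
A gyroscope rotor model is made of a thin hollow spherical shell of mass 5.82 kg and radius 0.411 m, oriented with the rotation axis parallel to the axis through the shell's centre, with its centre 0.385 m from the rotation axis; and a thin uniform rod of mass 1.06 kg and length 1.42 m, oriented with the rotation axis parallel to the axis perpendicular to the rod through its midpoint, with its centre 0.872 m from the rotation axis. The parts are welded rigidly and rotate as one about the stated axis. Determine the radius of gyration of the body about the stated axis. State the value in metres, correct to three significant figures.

0.603

Spherical shell: I_cm = (2/3)MR² = (2/3)(5.82)(0.411)² = 0.65541 kg·m²; centre at d = 0.385 m, so the parallel axis theorem gives I = 0.65541 + (5.82)(0.385)² = 1.5181 kg·m².
Thin rod: I_cm = (1/12)ML² = (1/12)(1.06)(1.42)² = 0.17812 kg·m²; centre at d = 0.872 m, so the parallel axis theorem gives I = 0.17812 + (1.06)(0.872)² = 0.98412 kg·m².
Total I = 2.5022 kg·m²; total mass M = 6.88 kg.
k = √(I/M) = √(2.5022/6.88) = 0.60307 m.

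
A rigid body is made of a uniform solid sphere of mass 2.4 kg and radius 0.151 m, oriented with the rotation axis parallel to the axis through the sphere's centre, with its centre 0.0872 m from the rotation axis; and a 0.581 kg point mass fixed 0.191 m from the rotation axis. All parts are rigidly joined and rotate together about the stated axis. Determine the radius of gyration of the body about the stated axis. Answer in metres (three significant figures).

0.143

Solid sphere: I_cm = (2/5)MR² = (2/5)(2.4)(0.151)² = 0.021889 kg·m²; centre at d = 0.0872 m, so I = I_cm + Md² gives I = 0.021889 + (2.4)(0.0872)² = 0.040138 kg·m².
Point mass: I_cm = 0; centre at d = 0.191 m, so I = I_cm + Md² gives I = 0 + (0.581)(0.191)² = 0.021195 kg·m².
Total I = 0.061334 kg·m²; total mass M = 2.981 kg.
k = √(I/M) = √(0.061334/2.981) = 0.14344 m.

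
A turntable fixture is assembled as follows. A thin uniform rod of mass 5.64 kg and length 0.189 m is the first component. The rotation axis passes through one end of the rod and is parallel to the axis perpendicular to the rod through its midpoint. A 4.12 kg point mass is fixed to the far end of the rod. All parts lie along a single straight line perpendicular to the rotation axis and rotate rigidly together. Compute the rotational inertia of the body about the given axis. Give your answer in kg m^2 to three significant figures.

Thin rod: I_cm = (1/12)ML² = (1/12)(5.64)(0.189)² = 0.016789 kg m^2; centre at d = 0.0945 m, so the parallel axis theorem gives I = 0.016789 + (5.64)(0.0945)² = 0.067155 kg m^2.
Point mass: I_cm = 0; centre at d = 0.0945 + 0.0945 = 0.189 m, so the parallel axis theorem gives I = 0 + (4.12)(0.189)² = 0.14717 kg m^2.
Total I = 0.067155 + 0.14717 = 0.21433 kg m^2.

0.214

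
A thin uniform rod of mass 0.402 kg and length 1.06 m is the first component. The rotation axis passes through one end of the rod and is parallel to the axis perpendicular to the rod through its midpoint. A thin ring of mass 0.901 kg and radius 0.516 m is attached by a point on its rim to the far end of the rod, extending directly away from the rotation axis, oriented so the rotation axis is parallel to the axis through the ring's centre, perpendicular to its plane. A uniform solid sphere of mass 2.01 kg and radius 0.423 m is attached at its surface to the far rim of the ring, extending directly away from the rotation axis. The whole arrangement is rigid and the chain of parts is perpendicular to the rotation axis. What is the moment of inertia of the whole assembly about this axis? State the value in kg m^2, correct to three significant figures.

15.5

Thin rod: I_cm = (1/12)ML² = (1/12)(0.402)(1.06)² = 0.037641 kg m^2; centre at d = 0.53 m, so the parallel axis theorem gives I = 0.037641 + (0.402)(0.53)² = 0.15056 kg m^2.
Thin ring: I_cm = MR² = (0.901)(0.516)² = 0.2399 kg m^2; centre at d = 0.53 + 0.53 + 0.516 = 1.576 m, so the parallel axis theorem gives I = 0.2399 + (0.901)(1.576)² = 2.4778 kg m^2.
Solid sphere: I_cm = (2/5)MR² = (2/5)(2.01)(0.423)² = 0.14386 kg m^2; centre at d = 0.53 + 0.53 + 0.516 + 0.516 + 0.423 = 2.515 m, so the parallel axis theorem gives I = 0.14386 + (2.01)(2.515)² = 12.858 kg m^2.
Total I = 0.15056 + 2.4778 + 12.858 = 15.486 kg m^2.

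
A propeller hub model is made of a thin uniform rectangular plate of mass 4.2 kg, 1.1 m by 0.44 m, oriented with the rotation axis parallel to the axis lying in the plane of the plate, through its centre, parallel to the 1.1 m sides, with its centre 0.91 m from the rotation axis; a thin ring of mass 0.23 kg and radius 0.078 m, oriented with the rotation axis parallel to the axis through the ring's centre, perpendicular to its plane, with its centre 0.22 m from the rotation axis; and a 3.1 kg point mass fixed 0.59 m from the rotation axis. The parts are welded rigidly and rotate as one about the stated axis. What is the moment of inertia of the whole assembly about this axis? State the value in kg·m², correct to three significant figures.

Rectangular plate: I_cm = (1/12)Mb² = (1/12)(4.2)(0.44)² = 0.06776 kg·m²; centre at d = 0.91 m, so the parallel axis theorem gives I = 0.06776 + (4.2)(0.91)² = 3.5458 kg·m².
Thin ring: I_cm = MR² = (0.23)(0.078)² = 0.0013993 kg·m²; centre at d = 0.22 m, so the parallel axis theorem gives I = 0.0013993 + (0.23)(0.22)² = 0.012531 kg·m².
Point mass: I_cm = 0; centre at d = 0.59 m, so the parallel axis theorem gives I = 0 + (3.1)(0.59)² = 1.0791 kg·m².
Total I = 3.5458 + 0.012531 + 1.0791 = 4.6374 kg·m².

4.64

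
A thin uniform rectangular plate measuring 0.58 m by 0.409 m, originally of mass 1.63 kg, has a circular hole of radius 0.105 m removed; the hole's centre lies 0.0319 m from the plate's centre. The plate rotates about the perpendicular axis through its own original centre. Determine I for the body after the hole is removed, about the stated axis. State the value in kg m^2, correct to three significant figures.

Unpierced body about its centre: I₀ = (1/12)M(a²+b²) = (1/12)(1.63)[(0.58)² + (0.409)²] = 0.068417 kg m^2.
The removed disk has mass m = M·πr²/(ab) = (1.63)·π(0.105)²/(0.58·0.409) = 0.23799 kg (same uniform areal density).
Its moment of inertia about the rotation axis (parallel-axis theorem): I_hole = (1/2)mr² + md² = (1/2)(0.23799)(0.105)² + (0.23799)(0.0319)² = 0.0015541 kg m^2.
Treating the hole as negative mass, I = I₀ − I_hole = 0.068417 − 0.0015541 = 0.066863 kg m^2.

0.0669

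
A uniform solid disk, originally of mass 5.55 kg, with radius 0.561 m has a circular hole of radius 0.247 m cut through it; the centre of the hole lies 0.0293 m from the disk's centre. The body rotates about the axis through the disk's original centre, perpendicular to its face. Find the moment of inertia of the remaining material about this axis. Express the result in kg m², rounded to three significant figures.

Unpierced body about its centre: I₀ = (1/2)MR² = (1/2)(5.55)(0.561)² = 0.87335 kg m².
The removed disk has mass m = M·(r/R)² = (5.55)(0.247/0.561)² = 1.0759 kg (same uniform areal density).
Its moment of inertia about the rotation axis (parallel-axis theorem): I_hole = (1/2)mr² + md² = (1/2)(1.0759)(0.247)² + (1.0759)(0.0293)² = 0.033743 kg m².
Treating the hole as negative mass, I = I₀ − I_hole = 0.87335 − 0.033743 = 0.83961 kg m².

0.840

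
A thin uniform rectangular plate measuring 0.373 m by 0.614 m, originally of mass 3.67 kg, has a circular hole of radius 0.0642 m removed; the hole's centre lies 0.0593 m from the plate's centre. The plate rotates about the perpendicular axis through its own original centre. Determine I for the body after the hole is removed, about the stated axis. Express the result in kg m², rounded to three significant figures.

0.157

Unpierced body about its centre: I₀ = (1/12)M(a²+b²) = (1/12)(3.67)[(0.373)² + (0.614)²] = 0.15785 kg m².
The removed disk has mass m = M·πr²/(ab) = (3.67)·π(0.0642)²/(0.373·0.614) = 0.2075 kg (same uniform areal density).
Its moment of inertia about the rotation axis (parallel-axis theorem): I_hole = (1/2)mr² + md² = (1/2)(0.2075)(0.0642)² + (0.2075)(0.0593)² = 0.0011573 kg m².
Treating the hole as negative mass, I = I₀ − I_hole = 0.15785 − 0.0011573 = 0.15669 kg m².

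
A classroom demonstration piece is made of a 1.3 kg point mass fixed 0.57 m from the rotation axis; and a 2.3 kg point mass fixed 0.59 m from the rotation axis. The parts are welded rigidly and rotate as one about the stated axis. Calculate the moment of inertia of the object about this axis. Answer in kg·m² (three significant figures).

1.22

Point mass: I_cm = 0; centre at d = 0.57 m, so the parallel axis theorem gives I = 0 + (1.3)(0.57)² = 0.42237 kg·m².
Point mass: I_cm = 0; centre at d = 0.59 m, so the parallel axis theorem gives I = 0 + (2.3)(0.59)² = 0.80063 kg·m².
Total I = 0.42237 + 0.80063 = 1.223 kg·m².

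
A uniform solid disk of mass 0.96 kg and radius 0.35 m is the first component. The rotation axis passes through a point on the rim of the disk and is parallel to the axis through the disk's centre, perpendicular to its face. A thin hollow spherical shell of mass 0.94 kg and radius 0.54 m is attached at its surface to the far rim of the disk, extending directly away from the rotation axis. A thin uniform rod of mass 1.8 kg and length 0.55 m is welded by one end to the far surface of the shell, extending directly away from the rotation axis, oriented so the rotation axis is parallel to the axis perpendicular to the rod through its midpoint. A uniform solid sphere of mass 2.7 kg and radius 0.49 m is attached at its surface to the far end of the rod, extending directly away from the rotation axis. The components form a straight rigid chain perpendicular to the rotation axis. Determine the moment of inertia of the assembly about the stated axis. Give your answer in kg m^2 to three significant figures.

31.2

Solid disk: I_cm = (1/2)MR² = (1/2)(0.96)(0.35)² = 0.0588 kg m^2; centre at d = 0.35 m, so the parallel axis theorem gives I = 0.0588 + (0.96)(0.35)² = 0.1764 kg m^2.
Spherical shell: I_cm = (2/3)MR² = (2/3)(0.94)(0.54)² = 0.18274 kg m^2; centre at d = 0.35 + 0.35 + 0.54 = 1.24 m, so the parallel axis theorem gives I = 0.18274 + (0.94)(1.24)² = 1.6281 kg m^2.
Thin rod: I_cm = (1/12)ML² = (1/12)(1.8)(0.55)² = 0.045375 kg m^2; centre at d = 0.35 + 0.35 + 0.54 + 0.54 + 0.275 = 2.055 m, so the parallel axis theorem gives I = 0.045375 + (1.8)(2.055)² = 7.6468 kg m^2.
Solid sphere: I_cm = (2/5)MR² = (2/5)(2.7)(0.49)² = 0.25931 kg m^2; centre at d = 0.35 + 0.35 + 0.54 + 0.54 + 0.275 + 0.275 + 0.49 = 2.82 m, so the parallel axis theorem gives I = 0.25931 + (2.7)(2.82)² = 21.731 kg m^2.
Total I = 0.1764 + 1.6281 + 7.6468 + 21.731 = 31.182 kg m^2.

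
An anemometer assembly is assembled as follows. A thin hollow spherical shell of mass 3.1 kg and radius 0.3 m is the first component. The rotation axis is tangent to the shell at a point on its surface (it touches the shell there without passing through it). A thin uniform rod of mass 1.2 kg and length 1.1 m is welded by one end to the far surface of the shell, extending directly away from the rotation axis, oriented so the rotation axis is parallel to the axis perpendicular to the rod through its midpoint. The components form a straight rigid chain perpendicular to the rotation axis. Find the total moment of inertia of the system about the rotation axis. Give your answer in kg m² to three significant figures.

Spherical shell: I_cm = (2/3)MR² = (2/3)(3.1)(0.3)² = 0.186 kg m²; centre at d = 0.3 m, so I = I_cm + Md² gives I = 0.186 + (3.1)(0.3)² = 0.465 kg m².
Thin rod: I_cm = (1/12)ML² = (1/12)(1.2)(1.1)² = 0.121 kg m²; centre at d = 0.3 + 0.3 + 0.55 = 1.15 m, so I = I_cm + Md² gives I = 0.121 + (1.2)(1.15)² = 1.708 kg m².
Total I = 0.465 + 1.708 = 2.173 kg m².

2.17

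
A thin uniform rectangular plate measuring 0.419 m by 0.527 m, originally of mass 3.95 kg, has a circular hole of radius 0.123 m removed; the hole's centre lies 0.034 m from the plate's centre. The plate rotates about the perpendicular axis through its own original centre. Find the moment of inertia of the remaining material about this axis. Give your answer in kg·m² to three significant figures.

Unpierced body about its centre: I₀ = (1/12)M(a²+b²) = (1/12)(3.95)[(0.419)² + (0.527)²] = 0.14921 kg·m².
The removed disk has mass m = M·πr²/(ab) = (3.95)·π(0.123)²/(0.419·0.527) = 0.85022 kg (same uniform areal density).
Its moment of inertia about the rotation axis (parallel-axis theorem): I_hole = (1/2)mr² + md² = (1/2)(0.85022)(0.123)² + (0.85022)(0.034)² = 0.0074144 kg·m².
Treating the hole as negative mass, I = I₀ − I_hole = 0.14921 − 0.0074144 = 0.14179 kg·m².

0.142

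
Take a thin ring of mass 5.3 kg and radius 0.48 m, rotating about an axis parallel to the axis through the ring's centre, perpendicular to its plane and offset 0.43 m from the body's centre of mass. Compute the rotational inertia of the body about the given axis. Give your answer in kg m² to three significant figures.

I_cm = MR² = (5.3)(0.48)² = 1.2211 kg m²; centre at d = 0.43 m, so I = I_cm + Md² gives I = 1.2211 + (5.3)(0.43)² = 2.2011 kg m².

2.20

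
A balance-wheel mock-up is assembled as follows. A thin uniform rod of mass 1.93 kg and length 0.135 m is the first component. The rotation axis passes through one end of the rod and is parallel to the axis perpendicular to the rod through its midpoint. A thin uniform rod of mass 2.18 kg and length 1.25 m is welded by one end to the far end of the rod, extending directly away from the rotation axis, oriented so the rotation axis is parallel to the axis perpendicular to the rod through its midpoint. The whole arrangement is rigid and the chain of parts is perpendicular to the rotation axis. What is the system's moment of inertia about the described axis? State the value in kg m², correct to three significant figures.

Thin rod: I_cm = (1/12)ML² = (1/12)(1.93)(0.135)² = 0.0029312 kg m²; centre at d = 0.0675 m, so the parallel axis theorem gives I = 0.0029312 + (1.93)(0.0675)² = 0.011725 kg m².
Thin rod: I_cm = (1/12)ML² = (1/12)(2.18)(1.25)² = 0.28385 kg m²; centre at d = 0.0675 + 0.0675 + 0.625 = 0.76 m, so the parallel axis theorem gives I = 0.28385 + (2.18)(0.76)² = 1.543 kg m².
Total I = 0.011725 + 1.543 = 1.5547 kg m².

1.55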